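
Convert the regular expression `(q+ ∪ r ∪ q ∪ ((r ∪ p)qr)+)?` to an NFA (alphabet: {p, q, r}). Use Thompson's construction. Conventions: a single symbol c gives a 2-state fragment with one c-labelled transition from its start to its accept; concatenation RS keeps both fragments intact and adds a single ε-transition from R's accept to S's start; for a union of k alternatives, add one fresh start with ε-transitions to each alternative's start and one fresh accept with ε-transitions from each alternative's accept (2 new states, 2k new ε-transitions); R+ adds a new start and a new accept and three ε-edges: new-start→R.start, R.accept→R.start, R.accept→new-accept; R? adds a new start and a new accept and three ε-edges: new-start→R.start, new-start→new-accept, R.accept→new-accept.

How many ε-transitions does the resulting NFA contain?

23

Building bottom-up:
Each of the 7 symbol leaves contributes 0 ε-transitions.
  q+ — 3 ε-transitions
  r ∪ p — 4 ε-transitions
  (r ∪ p)qr — 6 ε-transitions
  ((r ∪ p)qr)+ — 9 ε-transitions
  q+ ∪ r ∪ q ∪ ((r ∪ p)qr)+ — 20 ε-transitions
  (q+ ∪ r ∪ q ∪ ((r ∪ p)qr)+)? — 23 ε-transitions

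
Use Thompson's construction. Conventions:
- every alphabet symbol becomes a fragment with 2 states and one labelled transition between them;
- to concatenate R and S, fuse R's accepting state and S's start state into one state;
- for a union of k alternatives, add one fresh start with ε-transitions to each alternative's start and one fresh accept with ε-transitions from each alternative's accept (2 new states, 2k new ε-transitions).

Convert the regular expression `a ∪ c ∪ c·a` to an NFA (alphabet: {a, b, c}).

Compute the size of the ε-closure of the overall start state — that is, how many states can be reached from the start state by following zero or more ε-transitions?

4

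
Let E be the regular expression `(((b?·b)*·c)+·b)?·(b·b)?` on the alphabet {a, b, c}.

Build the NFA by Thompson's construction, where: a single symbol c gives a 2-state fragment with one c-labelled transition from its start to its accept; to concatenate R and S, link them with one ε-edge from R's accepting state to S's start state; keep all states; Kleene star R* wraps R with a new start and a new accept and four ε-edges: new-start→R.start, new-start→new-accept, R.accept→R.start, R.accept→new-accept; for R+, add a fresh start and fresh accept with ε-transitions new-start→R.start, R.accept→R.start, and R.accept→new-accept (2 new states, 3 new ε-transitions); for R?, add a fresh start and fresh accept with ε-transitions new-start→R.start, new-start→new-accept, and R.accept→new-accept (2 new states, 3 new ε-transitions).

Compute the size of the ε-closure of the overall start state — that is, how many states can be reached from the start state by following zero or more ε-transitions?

13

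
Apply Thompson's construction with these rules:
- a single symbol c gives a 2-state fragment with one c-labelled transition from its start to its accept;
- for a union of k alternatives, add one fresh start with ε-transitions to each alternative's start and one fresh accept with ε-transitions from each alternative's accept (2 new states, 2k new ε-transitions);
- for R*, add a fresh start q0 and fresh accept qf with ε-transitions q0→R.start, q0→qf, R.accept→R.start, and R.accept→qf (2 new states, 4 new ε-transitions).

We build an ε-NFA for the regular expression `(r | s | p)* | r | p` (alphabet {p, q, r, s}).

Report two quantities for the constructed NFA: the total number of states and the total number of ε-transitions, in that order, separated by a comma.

Recursing over subexpressions:
Each of the 5 symbol leaves contributes 2 states and 0 ε-transitions.
  r | s | p = 8 states, 6 ε-transitions
  (r | s | p)* = 10 states, 10 ε-transitions
  (r | s | p)* | r | p = 16 states, 16 ε-transitions

16, 16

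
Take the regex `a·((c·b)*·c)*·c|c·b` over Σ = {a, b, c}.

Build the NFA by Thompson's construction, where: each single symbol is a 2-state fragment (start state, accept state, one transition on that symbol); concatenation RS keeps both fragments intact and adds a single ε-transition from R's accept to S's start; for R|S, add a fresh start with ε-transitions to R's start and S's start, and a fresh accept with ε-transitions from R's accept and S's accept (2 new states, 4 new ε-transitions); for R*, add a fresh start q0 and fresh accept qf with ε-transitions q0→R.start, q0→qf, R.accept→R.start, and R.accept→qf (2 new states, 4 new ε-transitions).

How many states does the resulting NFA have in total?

Building bottom-up:
Each of the 7 symbol leaves contributes a 2-state fragment.
  c·b — 4 states
  (c·b)* — 6 states
  (c·b)*·c — 8 states
  ((c·b)*·c)* — 10 states
  a·((c·b)*·c)*·c — 14 states
  c·b — 4 states
  a·((c·b)*·c)*·c|c·b — 20 states

20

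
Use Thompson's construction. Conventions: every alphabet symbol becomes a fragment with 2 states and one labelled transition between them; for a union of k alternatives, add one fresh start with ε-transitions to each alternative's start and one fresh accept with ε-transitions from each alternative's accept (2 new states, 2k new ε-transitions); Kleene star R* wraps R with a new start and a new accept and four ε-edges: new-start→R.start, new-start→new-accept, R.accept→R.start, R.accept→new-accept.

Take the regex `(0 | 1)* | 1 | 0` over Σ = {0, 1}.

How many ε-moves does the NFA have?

14

By structural recursion:
Each of the 4 symbol leaves contributes 0 ε-transitions.
  0 | 1 — 4 ε-transitions
  (0 | 1)* — 8 ε-transitions
  (0 | 1)* | 1 | 0 — 14 ε-transitions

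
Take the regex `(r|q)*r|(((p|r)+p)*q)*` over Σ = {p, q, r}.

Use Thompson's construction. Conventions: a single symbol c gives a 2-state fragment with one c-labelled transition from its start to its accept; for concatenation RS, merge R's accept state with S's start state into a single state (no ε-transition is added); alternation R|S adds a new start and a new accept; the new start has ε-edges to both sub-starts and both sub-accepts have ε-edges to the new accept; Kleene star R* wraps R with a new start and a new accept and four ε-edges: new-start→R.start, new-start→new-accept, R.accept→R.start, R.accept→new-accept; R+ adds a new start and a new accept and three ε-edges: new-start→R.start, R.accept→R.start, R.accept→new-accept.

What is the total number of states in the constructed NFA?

Recursing over subexpressions:
Each of the 7 symbol leaves contributes a 2-state fragment.
  r|q : 6 states
  (r|q)* : 8 states
  (r|q)*r : 9 states
  p|r : 6 states
  (p|r)+ : 8 states
  (p|r)+p : 9 states
  ((p|r)+p)* : 11 states
  ((p|r)+p)*q : 12 states
  (((p|r)+p)*q)* : 14 states
  (r|q)*r|(((p|r)+p)*q)* : 25 states

25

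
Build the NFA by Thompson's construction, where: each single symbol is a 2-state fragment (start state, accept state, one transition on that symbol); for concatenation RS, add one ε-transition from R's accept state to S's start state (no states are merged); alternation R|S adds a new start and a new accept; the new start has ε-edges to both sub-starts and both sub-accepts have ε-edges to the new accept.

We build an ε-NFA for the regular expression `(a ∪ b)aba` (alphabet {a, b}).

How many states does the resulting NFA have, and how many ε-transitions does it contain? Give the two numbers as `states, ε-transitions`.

Recursing over subexpressions:
Each of the 5 symbol leaves contributes 2 states and 0 ε-transitions.
  a ∪ b = 6 states, 4 ε-transitions
  (a ∪ b)aba = 12 states, 7 ε-transitions

12, 7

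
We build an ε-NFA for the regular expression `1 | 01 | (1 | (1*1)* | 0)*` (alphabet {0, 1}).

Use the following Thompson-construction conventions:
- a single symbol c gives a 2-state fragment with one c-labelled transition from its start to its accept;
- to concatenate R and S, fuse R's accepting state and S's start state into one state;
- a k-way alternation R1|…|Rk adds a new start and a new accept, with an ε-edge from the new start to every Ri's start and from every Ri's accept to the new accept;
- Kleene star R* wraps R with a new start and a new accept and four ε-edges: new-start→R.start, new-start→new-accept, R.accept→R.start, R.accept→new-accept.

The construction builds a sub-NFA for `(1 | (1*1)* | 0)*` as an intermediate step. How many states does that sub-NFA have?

15

Fragment for `(1 | (1*1)* | 0)*`:
Each of the 4 symbol leaves contributes a 2-state fragment.
  1* = 4 states
  1*1 = 5 states
  (1*1)* = 7 states
  1 | (1*1)* | 0 = 13 states
  (1 | (1*1)* | 0)* = 15 states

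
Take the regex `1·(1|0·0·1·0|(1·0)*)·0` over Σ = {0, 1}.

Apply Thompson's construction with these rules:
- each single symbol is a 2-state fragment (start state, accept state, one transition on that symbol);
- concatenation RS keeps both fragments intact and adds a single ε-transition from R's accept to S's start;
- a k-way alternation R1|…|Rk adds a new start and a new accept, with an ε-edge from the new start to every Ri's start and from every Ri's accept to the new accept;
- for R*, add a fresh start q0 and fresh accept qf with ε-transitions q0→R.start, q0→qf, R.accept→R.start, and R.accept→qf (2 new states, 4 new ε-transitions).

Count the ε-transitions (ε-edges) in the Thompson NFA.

16

Per subexpression:
Each of the 9 symbol leaves contributes 0 ε-transitions.
  0·0·1·0 — 3 ε-transitions
  1·0 — 1 ε-transition
  (1·0)* — 5 ε-transitions
  1|0·0·1·0|(1·0)* — 14 ε-transitions
  1·(1|0·0·1·0|(1·0)*)·0 — 16 ε-transitions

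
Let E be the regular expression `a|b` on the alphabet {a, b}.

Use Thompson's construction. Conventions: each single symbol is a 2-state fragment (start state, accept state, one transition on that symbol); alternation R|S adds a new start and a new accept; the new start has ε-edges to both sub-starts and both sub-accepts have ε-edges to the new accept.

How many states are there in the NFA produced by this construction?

By structural recursion:
Each of the 2 symbol leaves contributes a 2-state fragment.
  a|b : 6 states

6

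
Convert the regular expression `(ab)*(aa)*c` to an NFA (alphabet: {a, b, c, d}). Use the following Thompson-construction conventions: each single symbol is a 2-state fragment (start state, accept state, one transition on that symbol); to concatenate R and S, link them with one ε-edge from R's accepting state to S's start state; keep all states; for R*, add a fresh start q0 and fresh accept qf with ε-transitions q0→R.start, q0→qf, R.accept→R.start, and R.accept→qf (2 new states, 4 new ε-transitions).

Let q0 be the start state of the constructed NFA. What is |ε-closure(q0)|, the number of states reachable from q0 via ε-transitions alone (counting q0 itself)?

7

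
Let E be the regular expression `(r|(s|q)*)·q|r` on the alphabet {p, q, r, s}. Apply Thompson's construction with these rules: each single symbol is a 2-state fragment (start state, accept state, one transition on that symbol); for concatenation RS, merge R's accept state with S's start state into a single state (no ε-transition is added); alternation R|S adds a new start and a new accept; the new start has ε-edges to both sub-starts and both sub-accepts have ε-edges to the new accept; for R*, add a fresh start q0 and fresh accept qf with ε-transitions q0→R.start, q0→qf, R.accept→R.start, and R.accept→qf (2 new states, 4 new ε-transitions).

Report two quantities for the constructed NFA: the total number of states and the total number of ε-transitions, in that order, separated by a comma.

Recursing over subexpressions:
Each of the 5 symbol leaves contributes 2 states and 0 ε-transitions.
  s|q → 6 states, 4 ε-transitions
  (s|q)* → 8 states, 8 ε-transitions
  r|(s|q)* → 12 states, 12 ε-transitions
  (r|(s|q)*)·q → 13 states, 12 ε-transitions
  (r|(s|q)*)·q|r → 17 states, 16 ε-transitions

17, 16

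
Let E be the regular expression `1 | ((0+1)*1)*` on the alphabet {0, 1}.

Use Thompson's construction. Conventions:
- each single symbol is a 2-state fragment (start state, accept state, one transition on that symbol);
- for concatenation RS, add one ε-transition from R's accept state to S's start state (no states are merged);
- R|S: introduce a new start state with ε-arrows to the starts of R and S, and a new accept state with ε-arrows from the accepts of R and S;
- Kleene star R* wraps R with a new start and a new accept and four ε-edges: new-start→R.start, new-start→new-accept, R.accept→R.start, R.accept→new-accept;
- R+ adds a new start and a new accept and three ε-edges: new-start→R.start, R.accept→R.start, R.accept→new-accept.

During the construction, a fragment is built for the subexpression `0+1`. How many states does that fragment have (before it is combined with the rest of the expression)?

6

Fragment for `0+1`:
Each of the 2 symbol leaves contributes a 2-state fragment.
  0+ = 4 states
  0+1 = 6 states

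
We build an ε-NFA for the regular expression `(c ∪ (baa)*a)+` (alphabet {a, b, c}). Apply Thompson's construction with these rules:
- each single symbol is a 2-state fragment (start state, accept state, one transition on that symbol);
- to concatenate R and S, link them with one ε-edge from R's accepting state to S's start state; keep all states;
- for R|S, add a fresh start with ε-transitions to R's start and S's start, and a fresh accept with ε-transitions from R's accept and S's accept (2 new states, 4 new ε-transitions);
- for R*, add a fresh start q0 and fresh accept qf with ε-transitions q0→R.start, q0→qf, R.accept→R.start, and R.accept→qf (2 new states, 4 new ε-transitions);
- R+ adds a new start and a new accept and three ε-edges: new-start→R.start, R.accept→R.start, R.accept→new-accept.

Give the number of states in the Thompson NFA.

16

Building bottom-up:
Each of the 5 symbol leaves contributes a 2-state fragment.
  baa — 6 states
  (baa)* — 8 states
  (baa)*a — 10 states
  c ∪ (baa)*a — 14 states
  (c ∪ (baa)*a)+ — 16 states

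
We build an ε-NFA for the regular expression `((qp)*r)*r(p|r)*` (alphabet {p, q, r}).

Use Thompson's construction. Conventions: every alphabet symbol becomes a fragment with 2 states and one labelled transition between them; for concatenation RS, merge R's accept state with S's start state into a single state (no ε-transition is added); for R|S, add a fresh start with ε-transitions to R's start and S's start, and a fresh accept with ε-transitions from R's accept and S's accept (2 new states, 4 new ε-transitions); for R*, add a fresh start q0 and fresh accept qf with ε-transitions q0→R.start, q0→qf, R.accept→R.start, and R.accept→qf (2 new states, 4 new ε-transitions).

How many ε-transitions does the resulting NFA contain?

16

Building bottom-up:
Each of the 6 symbol leaves contributes 0 ε-transitions.
  qp : 0 ε-transitions
  (qp)* : 4 ε-transitions
  (qp)*r : 4 ε-transitions
  ((qp)*r)* : 8 ε-transitions
  p|r : 4 ε-transitions
  (p|r)* : 8 ε-transitions
  ((qp)*r)*r(p|r)* : 16 ε-transitions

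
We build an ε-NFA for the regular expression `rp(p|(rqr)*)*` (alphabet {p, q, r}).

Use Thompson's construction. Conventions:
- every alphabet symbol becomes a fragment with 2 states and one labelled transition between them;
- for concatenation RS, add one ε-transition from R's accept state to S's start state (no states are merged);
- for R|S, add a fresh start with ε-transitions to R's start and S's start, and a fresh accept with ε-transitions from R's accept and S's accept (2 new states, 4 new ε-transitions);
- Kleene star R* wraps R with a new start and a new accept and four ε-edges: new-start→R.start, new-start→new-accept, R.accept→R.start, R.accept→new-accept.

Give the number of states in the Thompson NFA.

18

By structural recursion:
Each of the 6 symbol leaves contributes a 2-state fragment.
  rqr → 6 states
  (rqr)* → 8 states
  p|(rqr)* → 12 states
  (p|(rqr)*)* → 14 states
  rp(p|(rqr)*)* → 18 states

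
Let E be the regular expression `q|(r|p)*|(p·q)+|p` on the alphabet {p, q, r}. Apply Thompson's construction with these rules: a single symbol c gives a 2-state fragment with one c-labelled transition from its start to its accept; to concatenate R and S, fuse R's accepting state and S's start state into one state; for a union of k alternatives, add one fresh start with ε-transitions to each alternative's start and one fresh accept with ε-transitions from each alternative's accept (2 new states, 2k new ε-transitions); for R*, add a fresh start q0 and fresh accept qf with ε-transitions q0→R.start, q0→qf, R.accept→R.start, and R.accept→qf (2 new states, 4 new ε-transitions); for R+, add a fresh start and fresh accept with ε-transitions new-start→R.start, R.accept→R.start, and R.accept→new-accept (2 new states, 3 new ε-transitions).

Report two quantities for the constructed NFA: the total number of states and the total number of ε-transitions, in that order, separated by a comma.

19, 19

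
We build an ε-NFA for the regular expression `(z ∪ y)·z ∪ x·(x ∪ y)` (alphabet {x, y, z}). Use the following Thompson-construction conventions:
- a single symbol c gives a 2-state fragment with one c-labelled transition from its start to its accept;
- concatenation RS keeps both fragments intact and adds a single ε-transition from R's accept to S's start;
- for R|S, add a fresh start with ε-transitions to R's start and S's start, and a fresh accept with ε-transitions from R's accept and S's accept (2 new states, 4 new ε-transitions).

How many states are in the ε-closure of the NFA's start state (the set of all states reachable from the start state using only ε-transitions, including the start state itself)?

5

Let C(F) = |ε-closure(F.start)| within fragment F, and note whether F accepts ε. Symbol fragments have C = 1 and do not accept ε. Then:
  z ∪ y — new start ε-reaches every alternative's start; none of them accept ε, so the new accept is not reached: C = 1 + 1 + 1 = 3
  (z ∪ y)·z — same as the first factor's closure: C = 3
  x ∪ y — C = 1 + 1 + 1 = 3 (the new accept is not ε-reachable since no branch accepts ε)
  x·(x ∪ y) — C equals the left operand's closure size = 1 (its accept is not ε-reachable, so the closure stops there)
  (z ∪ y)·z ∪ x·(x ∪ y) — C = 1 + 3 + 1 = 5 (the new accept is not ε-reachable since no branch accepts ε)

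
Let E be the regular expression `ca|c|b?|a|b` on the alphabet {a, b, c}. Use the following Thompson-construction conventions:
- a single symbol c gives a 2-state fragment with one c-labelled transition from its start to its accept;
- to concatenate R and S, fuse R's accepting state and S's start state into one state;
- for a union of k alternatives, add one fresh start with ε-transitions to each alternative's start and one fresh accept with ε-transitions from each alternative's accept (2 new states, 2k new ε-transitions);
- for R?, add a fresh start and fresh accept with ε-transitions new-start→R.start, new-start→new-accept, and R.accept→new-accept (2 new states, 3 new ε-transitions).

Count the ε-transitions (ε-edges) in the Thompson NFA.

13

By structural recursion:
Each of the 6 symbol leaves contributes 0 ε-transitions.
  ca → 0 ε-transitions
  b? → 3 ε-transitions
  ca|c|b?|a|b → 13 ε-transitions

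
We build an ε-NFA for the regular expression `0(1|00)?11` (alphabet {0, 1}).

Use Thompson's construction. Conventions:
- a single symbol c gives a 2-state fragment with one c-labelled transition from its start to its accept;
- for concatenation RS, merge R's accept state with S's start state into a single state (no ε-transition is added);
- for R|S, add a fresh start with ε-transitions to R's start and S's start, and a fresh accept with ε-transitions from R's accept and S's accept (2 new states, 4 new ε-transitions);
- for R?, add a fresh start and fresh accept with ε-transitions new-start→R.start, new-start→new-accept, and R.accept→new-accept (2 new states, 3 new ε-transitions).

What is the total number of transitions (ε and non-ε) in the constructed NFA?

13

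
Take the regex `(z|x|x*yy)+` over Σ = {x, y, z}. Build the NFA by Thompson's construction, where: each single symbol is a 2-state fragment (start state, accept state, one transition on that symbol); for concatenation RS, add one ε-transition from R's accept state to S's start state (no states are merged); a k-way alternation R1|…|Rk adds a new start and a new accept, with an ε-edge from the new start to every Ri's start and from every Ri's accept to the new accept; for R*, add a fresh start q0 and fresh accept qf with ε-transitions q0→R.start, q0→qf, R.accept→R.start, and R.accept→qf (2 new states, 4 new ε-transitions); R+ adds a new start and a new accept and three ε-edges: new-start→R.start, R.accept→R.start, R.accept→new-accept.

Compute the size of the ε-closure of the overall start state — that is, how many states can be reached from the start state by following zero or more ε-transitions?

Compute the ε-closure size of each fragment's start state recursively; a symbol fragment's start has no outgoing ε-edge, so its closure is just itself (size 1).
  x* : C = 1 (new start) + 1 (body) + 1 (new accept) = 3
  x*yy : C = 3 + 1 = 4 (closure spills across the concat boundary because the left factor accepts ε)
  z|x|x*yy : new start ε-reaches every alternative's start; none of them accept ε, so the new accept is not reached: C = 1 + 1 + 1 + 4 = 7
  (z|x|x*yy)+ : new start ε-reaches only the body's start; the new accept needs a symbol first: C = 1 + 7 = 8

8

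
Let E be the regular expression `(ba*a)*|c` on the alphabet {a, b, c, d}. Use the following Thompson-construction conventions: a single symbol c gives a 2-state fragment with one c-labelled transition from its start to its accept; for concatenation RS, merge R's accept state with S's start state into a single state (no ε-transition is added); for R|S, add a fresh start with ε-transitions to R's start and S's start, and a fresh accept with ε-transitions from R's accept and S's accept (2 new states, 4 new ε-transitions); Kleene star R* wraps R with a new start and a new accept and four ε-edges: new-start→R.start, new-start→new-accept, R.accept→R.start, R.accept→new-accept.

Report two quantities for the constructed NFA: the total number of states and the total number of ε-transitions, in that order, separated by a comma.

12, 12

By structural recursion:
Each of the 4 symbol leaves contributes 2 states and 0 ε-transitions.
  a* → 4 states, 4 ε-transitions
  ba*a → 6 states, 4 ε-transitions
  (ba*a)* → 8 states, 8 ε-transitions
  (ba*a)*|c → 12 states, 12 ε-transitions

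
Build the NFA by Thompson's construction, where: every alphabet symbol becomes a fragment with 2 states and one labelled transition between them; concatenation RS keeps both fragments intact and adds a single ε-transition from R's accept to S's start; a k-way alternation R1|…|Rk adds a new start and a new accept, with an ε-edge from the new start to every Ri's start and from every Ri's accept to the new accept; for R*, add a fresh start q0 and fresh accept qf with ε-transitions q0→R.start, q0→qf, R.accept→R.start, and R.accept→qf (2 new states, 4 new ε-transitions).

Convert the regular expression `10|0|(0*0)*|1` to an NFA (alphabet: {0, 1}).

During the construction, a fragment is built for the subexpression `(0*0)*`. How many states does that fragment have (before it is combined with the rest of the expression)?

Fragment for `(0*0)*`:
Each of the 2 symbol leaves contributes a 2-state fragment.
  0* = 4 states
  0*0 = 6 states
  (0*0)* = 8 states

8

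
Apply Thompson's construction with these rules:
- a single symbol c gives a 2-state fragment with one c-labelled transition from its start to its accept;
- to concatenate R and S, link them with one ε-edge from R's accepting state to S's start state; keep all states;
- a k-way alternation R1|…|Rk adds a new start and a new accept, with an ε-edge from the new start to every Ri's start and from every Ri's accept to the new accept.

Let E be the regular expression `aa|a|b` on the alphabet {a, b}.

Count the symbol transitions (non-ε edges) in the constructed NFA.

Building bottom-up:
Each of the 4 symbol leaves contributes exactly 1 symbol transition.
  aa = 2 symbol transitions
  aa|a|b = 4 symbol transitions

4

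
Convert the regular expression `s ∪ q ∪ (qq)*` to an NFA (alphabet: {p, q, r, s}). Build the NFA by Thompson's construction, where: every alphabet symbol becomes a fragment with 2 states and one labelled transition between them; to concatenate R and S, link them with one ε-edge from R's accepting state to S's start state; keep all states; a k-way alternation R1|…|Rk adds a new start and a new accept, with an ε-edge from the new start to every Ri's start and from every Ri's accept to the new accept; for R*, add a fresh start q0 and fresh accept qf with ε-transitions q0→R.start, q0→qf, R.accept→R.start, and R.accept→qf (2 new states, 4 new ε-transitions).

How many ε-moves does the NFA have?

11

Building bottom-up:
Each of the 4 symbol leaves contributes 0 ε-transitions.
  qq = 1 ε-transition
  (qq)* = 5 ε-transitions
  s ∪ q ∪ (qq)* = 11 ε-transitions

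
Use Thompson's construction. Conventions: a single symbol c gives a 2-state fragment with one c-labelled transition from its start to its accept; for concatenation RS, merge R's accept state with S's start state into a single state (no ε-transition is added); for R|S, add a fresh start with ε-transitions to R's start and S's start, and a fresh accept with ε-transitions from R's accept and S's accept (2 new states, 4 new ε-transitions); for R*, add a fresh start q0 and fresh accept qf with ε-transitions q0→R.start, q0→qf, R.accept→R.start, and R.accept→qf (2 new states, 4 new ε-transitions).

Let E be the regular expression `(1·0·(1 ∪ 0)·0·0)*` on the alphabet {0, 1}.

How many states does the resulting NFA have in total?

Bottom-up over the parse tree:
Each of the 6 symbol leaves contributes a 2-state fragment.
  1 ∪ 0 : 6 states
  1·0·(1 ∪ 0)·0·0 : 10 states
  (1·0·(1 ∪ 0)·0·0)* : 12 states

12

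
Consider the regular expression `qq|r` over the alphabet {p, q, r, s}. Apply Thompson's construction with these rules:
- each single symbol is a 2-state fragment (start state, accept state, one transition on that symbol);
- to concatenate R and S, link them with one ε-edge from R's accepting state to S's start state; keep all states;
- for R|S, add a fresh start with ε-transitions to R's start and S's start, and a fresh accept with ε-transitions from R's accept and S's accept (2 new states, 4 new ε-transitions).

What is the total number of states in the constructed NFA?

8

By structural recursion:
Each of the 3 symbol leaves contributes a 2-state fragment.
  qq — 4 states
  qq|r — 8 states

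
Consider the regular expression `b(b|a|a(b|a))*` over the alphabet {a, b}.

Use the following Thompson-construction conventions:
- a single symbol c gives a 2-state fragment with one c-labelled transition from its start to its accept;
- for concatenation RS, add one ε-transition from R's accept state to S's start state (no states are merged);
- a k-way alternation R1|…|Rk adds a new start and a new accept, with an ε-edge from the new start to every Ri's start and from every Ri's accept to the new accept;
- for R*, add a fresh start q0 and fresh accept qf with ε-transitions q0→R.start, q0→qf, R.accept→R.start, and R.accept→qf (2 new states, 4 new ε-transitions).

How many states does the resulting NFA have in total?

18

Building bottom-up:
Each of the 6 symbol leaves contributes a 2-state fragment.
  b|a : 6 states
  a(b|a) : 8 states
  b|a|a(b|a) : 14 states
  (b|a|a(b|a))* : 16 states
  b(b|a|a(b|a))* : 18 states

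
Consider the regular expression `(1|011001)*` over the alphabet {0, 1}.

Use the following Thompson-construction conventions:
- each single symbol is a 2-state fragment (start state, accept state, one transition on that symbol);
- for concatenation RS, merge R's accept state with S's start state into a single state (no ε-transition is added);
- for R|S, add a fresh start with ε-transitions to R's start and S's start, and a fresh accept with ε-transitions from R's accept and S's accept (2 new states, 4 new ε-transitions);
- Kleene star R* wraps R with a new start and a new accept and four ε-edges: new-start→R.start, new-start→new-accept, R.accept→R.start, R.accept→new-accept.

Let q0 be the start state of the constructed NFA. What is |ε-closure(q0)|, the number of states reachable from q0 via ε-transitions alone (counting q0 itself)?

5

Let C(F) = |ε-closure(F.start)| within fragment F, and note whether F accepts ε. Symbol fragments have C = 1 and do not accept ε. Then:
  011001 → same as the first factor's closure: |ε-closure| = 1
  1|011001 → new start ε-reaches every alternative's start; none of them accept ε, so the new accept is not reached: |ε-closure| = 1 + 1 + 1 = 3
  (1|011001)* → the star's fresh start ε-reaches both the body's start and the fresh accept: |ε-closure| = 2 + 3 = 5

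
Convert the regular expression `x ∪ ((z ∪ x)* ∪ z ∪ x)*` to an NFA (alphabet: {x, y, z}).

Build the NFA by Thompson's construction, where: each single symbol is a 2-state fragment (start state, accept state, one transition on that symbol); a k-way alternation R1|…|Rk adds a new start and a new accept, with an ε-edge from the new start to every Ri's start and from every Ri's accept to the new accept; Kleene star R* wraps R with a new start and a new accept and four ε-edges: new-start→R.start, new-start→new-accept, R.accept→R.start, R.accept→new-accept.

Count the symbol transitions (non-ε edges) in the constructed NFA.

Recursing over subexpressions:
Each of the 5 symbol leaves contributes exactly 1 symbol transition.
  z ∪ x — 2 symbol transitions
  (z ∪ x)* — 2 symbol transitions
  (z ∪ x)* ∪ z ∪ x — 4 symbol transitions
  ((z ∪ x)* ∪ z ∪ x)* — 4 symbol transitions
  x ∪ ((z ∪ x)* ∪ z ∪ x)* — 5 symbol transitions

5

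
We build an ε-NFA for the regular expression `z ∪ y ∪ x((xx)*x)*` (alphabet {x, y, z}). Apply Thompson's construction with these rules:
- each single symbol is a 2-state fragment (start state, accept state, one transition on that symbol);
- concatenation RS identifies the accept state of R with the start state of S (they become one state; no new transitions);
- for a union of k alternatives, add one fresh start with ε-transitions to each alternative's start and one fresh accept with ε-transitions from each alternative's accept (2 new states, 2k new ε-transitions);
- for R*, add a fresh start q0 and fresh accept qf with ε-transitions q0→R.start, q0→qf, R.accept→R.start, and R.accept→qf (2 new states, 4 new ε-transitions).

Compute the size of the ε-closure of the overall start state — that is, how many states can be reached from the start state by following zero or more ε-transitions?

Compute the ε-closure size of each fragment's start state recursively; a symbol fragment's start has no outgoing ε-edge, so its closure is just itself (size 1).
  xx : same as the first factor's closure: C = 1
  (xx)* : the star's fresh start ε-reaches both the body's start and the fresh accept: C = 2 + 1 = 3
  (xx)*x : the left operand accepts ε, so the closure extends into the next operand (the shared merged state is already counted); C = 3 + (1−1) = 3
  ((xx)*x)* : C = 1 (new start) + 3 (body) + 1 (new accept) = 5
  x((xx)*x)* : same as the first factor's closure: C = 1
  z ∪ y ∪ x((xx)*x)* : new start ε-reaches every alternative's start; none of them accept ε, so the new accept is not reached: C = 1 + 1 + 1 + 1 = 4

4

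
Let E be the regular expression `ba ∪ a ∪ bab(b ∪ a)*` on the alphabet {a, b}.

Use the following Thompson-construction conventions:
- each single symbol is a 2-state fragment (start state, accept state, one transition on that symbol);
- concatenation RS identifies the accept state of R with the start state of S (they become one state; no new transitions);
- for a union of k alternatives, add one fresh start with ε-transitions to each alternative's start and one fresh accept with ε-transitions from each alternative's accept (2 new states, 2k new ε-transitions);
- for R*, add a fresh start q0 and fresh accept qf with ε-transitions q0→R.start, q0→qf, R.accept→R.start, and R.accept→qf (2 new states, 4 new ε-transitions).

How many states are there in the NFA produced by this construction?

By structural recursion:
Each of the 8 symbol leaves contributes a 2-state fragment.
  ba = 3 states
  b ∪ a = 6 states
  (b ∪ a)* = 8 states
  bab(b ∪ a)* = 11 states
  ba ∪ a ∪ bab(b ∪ a)* = 18 states

18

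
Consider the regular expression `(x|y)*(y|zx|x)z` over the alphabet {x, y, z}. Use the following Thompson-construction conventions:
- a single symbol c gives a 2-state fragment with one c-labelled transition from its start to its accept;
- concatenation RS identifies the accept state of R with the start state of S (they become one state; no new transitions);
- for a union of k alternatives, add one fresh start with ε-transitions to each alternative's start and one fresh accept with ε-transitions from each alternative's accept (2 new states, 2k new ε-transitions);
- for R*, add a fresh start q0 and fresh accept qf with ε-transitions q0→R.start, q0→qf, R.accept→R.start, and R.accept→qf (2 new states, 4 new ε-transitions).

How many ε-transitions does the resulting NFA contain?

14

By structural recursion:
Each of the 7 symbol leaves contributes 0 ε-transitions.
  x|y : 4 ε-transitions
  (x|y)* : 8 ε-transitions
  zx : 0 ε-transitions
  y|zx|x : 6 ε-transitions
  (x|y)*(y|zx|x)z : 14 ε-transitions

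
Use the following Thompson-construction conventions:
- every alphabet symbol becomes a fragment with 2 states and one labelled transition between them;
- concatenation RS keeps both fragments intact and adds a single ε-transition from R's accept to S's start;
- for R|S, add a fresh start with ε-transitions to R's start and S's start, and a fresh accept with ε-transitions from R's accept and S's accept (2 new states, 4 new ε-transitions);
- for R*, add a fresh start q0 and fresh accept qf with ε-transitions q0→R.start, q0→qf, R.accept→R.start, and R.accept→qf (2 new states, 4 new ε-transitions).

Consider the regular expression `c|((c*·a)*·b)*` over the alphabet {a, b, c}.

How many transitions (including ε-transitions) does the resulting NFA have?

22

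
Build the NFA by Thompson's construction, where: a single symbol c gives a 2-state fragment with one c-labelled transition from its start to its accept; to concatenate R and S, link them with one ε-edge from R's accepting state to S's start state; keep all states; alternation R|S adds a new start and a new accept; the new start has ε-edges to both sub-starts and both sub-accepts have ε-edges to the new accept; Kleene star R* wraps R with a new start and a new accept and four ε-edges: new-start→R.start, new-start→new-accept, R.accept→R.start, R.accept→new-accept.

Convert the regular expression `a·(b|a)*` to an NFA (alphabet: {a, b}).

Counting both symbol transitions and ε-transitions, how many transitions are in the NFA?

12

Building bottom-up:
Each of the 3 symbol leaves contributes 1 transition (1 symbol, 0 ε).
  b|a = 6 transitions (2 symbol, 4 ε)
  (b|a)* = 10 transitions (2 symbol, 8 ε)
  a·(b|a)* = 12 transitions (3 symbol, 9 ε)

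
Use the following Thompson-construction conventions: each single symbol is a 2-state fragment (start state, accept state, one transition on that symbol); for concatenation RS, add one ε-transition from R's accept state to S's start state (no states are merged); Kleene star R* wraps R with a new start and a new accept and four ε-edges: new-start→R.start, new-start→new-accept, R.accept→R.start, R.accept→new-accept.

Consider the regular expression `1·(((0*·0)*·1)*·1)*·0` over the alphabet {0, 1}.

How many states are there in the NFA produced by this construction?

Recursing over subexpressions:
Each of the 6 symbol leaves contributes a 2-state fragment.
  0* — 4 states
  0*·0 — 6 states
  (0*·0)* — 8 states
  (0*·0)*·1 — 10 states
  ((0*·0)*·1)* — 12 states
  ((0*·0)*·1)*·1 — 14 states
  (((0*·0)*·1)*·1)* — 16 states
  1·(((0*·0)*·1)*·1)*·0 — 20 states

20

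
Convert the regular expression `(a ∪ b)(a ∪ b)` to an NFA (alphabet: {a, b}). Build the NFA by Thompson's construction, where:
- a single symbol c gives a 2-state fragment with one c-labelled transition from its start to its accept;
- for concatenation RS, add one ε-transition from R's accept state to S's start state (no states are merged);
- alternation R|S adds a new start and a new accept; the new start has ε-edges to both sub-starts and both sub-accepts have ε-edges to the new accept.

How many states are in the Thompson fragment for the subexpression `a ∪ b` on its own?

Fragment for `a ∪ b`:
Each of the 2 symbol leaves contributes a 2-state fragment.
  a ∪ b : 6 states

6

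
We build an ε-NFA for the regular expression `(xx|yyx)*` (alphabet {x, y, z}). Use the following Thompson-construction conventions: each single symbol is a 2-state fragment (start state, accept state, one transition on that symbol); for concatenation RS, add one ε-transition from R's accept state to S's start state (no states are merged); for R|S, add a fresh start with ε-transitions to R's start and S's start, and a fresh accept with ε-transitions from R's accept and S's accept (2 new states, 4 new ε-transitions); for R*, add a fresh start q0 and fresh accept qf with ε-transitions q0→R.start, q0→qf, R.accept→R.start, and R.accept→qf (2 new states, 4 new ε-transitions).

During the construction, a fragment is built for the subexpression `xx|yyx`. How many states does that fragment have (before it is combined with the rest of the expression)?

12

Fragment for `xx|yyx`:
Each of the 5 symbol leaves contributes a 2-state fragment.
  xx : 4 states
  yyx : 6 states
  xx|yyx : 12 states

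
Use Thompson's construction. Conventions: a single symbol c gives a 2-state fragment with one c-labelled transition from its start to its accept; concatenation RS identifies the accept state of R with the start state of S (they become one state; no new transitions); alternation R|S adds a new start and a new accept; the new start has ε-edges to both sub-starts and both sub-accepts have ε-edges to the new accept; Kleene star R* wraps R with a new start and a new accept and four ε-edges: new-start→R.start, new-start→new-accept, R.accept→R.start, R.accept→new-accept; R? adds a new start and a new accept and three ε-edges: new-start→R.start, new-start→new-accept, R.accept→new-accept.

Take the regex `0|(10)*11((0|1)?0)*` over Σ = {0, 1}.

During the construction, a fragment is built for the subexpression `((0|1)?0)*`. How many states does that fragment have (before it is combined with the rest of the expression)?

11

Fragment for `((0|1)?0)*`:
Each of the 3 symbol leaves contributes a 2-state fragment.
  0|1 — 6 states
  (0|1)? — 8 states
  (0|1)?0 — 9 states
  ((0|1)?0)* — 11 states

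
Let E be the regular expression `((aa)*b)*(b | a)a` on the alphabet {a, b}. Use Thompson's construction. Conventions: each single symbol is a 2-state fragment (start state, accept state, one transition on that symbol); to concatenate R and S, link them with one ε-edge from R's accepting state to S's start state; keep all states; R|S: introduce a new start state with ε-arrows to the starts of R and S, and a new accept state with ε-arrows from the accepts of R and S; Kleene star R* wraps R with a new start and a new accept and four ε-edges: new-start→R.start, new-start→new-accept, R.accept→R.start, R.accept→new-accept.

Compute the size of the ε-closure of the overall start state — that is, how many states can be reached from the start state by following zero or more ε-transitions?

9

Compute the ε-closure size of each fragment's start state recursively; a symbol fragment's start has no outgoing ε-edge, so its closure is just itself (size 1).
  aa : same as the first factor's closure: |closure| = 1
  (aa)* : |closure| = 1 (new start) + 1 (body) + 1 (new accept) = 3
  (aa)*b : |closure| = 3 + 1 = 4 (closure spills across the concat boundary because the left factor accepts ε)
  ((aa)*b)* : |closure| = 1 (new start) + 4 (body) + 1 (new accept) = 6
  b | a : |closure| = 1 + 1 + 1 = 3 (the new accept is not ε-reachable since no branch accepts ε)
  ((aa)*b)*(b | a)a : the left operand accepts ε, so the closure extends into the next operand (via the concat ε-link); |closure| = 6 + 3 = 9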